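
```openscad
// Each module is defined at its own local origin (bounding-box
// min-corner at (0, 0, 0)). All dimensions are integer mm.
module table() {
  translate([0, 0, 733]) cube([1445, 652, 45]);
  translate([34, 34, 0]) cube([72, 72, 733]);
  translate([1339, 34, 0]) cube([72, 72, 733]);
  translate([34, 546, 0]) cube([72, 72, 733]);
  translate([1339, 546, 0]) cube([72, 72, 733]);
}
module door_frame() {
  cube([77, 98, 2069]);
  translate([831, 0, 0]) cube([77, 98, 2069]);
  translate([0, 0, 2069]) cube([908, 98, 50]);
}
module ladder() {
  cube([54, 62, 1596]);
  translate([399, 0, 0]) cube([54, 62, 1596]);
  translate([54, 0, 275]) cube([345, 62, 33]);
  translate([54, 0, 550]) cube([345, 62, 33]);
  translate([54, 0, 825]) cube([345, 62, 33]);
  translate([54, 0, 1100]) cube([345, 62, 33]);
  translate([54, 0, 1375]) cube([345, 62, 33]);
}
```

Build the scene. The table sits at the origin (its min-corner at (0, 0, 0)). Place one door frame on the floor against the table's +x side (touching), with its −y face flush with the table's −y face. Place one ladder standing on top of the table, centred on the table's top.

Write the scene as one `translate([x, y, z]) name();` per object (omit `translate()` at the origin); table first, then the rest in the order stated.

table();
translate([1445, 0, 0]) door_frame();
translate([496, 295, 778]) ladder();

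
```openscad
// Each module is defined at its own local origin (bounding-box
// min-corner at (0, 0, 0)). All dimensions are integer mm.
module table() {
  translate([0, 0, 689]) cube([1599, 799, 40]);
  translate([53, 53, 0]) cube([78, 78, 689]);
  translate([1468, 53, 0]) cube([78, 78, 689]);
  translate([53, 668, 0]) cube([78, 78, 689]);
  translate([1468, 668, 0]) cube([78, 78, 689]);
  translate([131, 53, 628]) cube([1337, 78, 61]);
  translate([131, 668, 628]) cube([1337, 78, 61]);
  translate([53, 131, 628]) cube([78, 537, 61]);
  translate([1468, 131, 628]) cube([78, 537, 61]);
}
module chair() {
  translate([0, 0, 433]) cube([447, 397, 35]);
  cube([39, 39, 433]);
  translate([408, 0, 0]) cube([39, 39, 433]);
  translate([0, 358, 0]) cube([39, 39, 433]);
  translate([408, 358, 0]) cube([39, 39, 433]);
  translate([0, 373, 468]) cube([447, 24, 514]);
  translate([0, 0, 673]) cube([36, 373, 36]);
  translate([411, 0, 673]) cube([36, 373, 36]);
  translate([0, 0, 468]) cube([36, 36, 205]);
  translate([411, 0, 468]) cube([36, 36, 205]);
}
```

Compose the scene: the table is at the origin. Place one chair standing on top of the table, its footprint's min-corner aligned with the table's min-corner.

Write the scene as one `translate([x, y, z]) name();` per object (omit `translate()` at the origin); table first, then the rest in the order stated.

table();
translate([0, 0, 729]) chair();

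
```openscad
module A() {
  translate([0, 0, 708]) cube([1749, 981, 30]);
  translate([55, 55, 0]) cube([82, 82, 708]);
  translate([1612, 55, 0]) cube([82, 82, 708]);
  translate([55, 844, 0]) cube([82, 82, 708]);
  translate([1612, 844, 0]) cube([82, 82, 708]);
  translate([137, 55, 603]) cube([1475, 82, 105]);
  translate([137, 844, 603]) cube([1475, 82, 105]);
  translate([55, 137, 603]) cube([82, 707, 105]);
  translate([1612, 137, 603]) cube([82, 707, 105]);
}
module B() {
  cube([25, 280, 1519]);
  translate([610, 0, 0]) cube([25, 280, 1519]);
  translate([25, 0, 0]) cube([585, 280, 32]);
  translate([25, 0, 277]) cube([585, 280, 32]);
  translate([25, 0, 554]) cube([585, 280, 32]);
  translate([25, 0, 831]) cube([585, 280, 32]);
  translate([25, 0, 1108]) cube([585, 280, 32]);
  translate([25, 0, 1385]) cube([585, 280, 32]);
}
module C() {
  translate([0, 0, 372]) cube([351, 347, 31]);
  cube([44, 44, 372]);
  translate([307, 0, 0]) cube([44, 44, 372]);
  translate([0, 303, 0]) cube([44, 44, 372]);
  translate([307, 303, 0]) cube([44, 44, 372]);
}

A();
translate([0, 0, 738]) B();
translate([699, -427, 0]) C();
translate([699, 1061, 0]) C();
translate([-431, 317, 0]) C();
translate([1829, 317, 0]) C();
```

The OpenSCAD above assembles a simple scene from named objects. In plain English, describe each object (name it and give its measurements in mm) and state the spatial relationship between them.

A is a table: top 1749 mm (x) × 981 mm (y), 30 mm thick, upper face at z = 738 mm, on four 82×82 mm square legs, each inset 55 mm from the nearest pair of top edges, running from z = 0 to the bottom of the top. Four apron rails, 82 mm thick and 105 mm tall, run between adjacent legs with their top edges flush with the underside of the top and their outer faces flush with the legs' outer faces.

B is a bookshelf 635 mm wide overall, 280 mm deep and 1519 mm tall. The two sides are 25 mm thick vertical panels. 6 horizontal shelves of 32 mm thickness span between the inner faces of the sides; the lowest shelf sits on the floor and shelves are stacked with a clear vertical gap of 245 mm between each pair.

C is a four-legged stool. The seat is a 351×347×31 mm slab whose top surface is at z = 403 mm; four square legs, each 44×44 mm in cross-section, run from the floor (z = 0) to the underside of the seat, each flush with a corner of the seat.

The bookshelf is on top of the table. Four stools sit around the table at the −y, +y, −x, +x sides.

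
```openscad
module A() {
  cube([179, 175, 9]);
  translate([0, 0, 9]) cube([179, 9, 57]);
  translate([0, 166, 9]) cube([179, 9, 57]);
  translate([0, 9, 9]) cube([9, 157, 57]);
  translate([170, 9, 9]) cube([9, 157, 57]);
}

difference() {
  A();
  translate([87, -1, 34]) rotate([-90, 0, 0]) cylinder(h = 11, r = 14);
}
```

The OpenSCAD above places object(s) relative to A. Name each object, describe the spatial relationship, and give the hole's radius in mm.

A is an open box. The open box has a circular hole through its front wall. The hole's radius is 14 mm.

The subtracted cylinder has r = 14 mm.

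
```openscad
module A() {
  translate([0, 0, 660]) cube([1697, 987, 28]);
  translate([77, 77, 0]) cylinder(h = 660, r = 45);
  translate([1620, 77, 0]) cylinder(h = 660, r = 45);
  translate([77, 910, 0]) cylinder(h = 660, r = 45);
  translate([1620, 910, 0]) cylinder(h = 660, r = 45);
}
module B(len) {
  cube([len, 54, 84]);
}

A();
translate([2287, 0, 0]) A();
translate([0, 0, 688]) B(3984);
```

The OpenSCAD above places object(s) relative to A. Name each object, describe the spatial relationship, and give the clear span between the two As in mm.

A is a table. B is a beam. A beam spans the tops of two tables. The clear span between the two tables is 590 mm.

Second table starts at x = 2287; first ends at x = 1697; clear span = 2287 − 1697 = 590 mm.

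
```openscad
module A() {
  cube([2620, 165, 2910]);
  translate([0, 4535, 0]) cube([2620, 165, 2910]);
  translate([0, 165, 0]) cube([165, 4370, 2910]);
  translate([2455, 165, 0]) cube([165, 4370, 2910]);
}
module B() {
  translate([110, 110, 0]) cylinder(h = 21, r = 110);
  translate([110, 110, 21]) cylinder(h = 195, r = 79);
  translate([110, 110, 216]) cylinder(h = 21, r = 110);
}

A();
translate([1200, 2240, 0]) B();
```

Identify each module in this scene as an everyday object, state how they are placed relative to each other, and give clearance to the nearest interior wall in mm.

A is a house frame. B is a spool. The spool sits inside the house frame, centred. The clearance to the nearest interior wall is 1035 mm.

Clearances: x = 1035, y = 2075; minimum 1035 mm.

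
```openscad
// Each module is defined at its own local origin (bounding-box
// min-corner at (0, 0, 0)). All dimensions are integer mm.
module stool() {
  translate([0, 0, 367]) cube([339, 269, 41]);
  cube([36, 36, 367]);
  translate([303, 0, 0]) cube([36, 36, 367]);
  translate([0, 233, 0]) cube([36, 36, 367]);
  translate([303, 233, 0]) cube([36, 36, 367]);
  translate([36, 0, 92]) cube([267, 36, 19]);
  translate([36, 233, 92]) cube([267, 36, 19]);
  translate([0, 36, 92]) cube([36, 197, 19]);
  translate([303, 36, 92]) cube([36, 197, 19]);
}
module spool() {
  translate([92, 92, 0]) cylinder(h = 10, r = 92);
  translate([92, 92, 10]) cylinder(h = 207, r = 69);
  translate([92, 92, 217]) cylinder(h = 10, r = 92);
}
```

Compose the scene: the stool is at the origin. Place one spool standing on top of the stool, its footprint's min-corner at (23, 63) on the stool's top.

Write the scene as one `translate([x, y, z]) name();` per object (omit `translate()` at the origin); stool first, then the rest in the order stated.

stool();
translate([23, 63, 408]) spool();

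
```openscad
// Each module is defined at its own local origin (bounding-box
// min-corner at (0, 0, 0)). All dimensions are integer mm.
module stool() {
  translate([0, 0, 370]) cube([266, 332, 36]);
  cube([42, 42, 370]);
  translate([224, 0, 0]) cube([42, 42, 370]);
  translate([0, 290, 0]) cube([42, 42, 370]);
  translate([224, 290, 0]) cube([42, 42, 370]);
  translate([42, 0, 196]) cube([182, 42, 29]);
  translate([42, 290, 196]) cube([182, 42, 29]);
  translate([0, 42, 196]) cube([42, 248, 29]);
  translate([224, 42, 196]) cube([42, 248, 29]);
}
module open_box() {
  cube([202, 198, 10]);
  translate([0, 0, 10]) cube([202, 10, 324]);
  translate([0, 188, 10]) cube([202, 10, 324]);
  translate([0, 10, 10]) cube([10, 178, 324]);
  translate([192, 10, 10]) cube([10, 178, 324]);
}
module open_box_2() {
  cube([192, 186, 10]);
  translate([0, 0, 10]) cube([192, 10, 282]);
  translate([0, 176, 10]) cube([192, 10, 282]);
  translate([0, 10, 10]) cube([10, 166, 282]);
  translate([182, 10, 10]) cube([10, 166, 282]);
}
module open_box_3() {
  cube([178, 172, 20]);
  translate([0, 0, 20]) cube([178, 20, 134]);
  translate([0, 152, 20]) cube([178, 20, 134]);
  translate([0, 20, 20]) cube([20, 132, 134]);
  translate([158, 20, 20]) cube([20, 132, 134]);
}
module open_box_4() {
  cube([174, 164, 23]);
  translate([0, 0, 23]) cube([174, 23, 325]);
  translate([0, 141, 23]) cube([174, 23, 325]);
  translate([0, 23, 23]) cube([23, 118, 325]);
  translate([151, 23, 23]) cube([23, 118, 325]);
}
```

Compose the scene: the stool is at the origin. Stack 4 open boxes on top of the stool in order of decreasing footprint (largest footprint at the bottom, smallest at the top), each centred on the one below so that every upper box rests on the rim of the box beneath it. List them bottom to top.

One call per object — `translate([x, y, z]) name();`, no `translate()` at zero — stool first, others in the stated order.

stool();
translate([32, 67, 406]) open_box();
translate([37, 73, 740]) open_box_2();
translate([44, 80, 1032]) open_box_3();
translate([46, 84, 1186]) open_box_4();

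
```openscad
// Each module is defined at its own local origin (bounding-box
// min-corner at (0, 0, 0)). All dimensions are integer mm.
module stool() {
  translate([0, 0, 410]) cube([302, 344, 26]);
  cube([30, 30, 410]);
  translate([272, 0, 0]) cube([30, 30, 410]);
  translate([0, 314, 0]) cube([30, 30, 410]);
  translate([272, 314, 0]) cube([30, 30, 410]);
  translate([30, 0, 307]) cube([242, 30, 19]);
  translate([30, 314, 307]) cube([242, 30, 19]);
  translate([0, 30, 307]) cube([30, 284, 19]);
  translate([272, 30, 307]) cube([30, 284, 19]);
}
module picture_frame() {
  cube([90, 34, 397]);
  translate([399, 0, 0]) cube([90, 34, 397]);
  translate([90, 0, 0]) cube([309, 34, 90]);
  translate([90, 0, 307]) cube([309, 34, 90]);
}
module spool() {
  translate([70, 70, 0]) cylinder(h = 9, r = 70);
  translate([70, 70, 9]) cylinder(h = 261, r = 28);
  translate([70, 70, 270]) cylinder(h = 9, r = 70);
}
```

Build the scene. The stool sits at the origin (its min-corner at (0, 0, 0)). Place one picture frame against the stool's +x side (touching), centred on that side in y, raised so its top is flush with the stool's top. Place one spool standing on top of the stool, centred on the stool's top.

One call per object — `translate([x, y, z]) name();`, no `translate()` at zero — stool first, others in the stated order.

stool();
translate([302, 155, 39]) picture_frame();
translate([81, 102, 436]) spool();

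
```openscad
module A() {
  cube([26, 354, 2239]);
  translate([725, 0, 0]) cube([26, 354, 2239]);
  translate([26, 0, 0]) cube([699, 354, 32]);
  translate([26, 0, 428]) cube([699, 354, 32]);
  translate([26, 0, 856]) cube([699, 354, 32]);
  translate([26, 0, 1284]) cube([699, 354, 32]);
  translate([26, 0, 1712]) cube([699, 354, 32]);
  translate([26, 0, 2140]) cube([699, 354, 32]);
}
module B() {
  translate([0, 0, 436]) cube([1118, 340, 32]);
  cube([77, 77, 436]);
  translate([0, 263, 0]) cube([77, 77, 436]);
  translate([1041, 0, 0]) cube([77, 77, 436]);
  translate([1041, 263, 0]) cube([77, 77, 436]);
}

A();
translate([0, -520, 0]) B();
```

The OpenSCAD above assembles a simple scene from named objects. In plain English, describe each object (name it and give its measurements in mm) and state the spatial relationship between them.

A is an open bookshelf. Two side panels, each 26 mm thick, 354 mm deep and 2239 mm tall, stand 751 mm apart (outside-to-outside). Between them sit 6 shelves, each 32 mm thick and 354 mm deep, spanning the full gap between the sides. The bottom shelf rests on the floor (its underside at z = 0) and the clear gap between one shelf's top and the next shelf's underside is 396 mm.

B is a bench: a 1118×340 mm seat slab, 32 mm thick, top at z = 468 mm, on four 77×77 mm square legs flush with the seat corners and standing on z = 0.

The bench is on the floor beside the bookshelf on its −y side.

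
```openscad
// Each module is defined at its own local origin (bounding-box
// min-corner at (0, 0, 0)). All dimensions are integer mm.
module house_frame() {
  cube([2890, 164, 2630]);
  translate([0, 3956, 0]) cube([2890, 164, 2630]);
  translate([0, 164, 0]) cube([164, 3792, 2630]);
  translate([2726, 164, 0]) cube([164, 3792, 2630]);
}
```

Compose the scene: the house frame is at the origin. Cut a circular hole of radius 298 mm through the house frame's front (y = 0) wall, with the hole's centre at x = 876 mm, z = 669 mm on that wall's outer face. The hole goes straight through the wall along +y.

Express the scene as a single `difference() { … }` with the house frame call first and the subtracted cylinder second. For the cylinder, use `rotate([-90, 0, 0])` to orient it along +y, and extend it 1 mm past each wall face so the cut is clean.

difference() {
  house_frame();
  translate([876, -1, 669]) rotate([-90, 0, 0]) cylinder(h = 166, r = 298);
}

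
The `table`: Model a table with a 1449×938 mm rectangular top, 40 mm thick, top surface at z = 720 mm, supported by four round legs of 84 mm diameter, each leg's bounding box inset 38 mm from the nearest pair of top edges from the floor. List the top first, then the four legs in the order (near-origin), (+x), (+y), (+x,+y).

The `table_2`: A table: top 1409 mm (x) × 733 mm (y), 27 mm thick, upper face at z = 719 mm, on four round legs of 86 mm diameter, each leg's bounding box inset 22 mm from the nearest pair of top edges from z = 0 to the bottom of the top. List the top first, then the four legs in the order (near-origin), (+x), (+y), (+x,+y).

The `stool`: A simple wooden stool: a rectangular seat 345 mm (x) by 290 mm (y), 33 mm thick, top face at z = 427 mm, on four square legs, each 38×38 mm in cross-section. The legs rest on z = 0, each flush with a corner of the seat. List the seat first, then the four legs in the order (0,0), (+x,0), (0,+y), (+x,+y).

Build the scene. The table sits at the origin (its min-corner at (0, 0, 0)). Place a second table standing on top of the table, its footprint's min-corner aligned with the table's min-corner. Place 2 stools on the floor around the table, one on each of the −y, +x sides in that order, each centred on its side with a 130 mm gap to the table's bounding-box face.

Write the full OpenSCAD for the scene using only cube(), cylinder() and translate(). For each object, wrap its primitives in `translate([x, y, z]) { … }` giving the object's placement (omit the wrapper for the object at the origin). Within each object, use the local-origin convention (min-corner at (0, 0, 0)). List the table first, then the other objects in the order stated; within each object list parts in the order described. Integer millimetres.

translate([0, 0, 680]) cube([1449, 938, 40]);
translate([80, 80, 0]) cylinder(h = 680, r = 42);
translate([1369, 80, 0]) cylinder(h = 680, r = 42);
translate([80, 858, 0]) cylinder(h = 680, r = 42);
translate([1369, 858, 0]) cylinder(h = 680, r = 42);
translate([0, 0, 720]) {
  translate([0, 0, 692]) cube([1409, 733, 27]);
  translate([65, 65, 0]) cylinder(h = 692, r = 43);
  translate([1344, 65, 0]) cylinder(h = 692, r = 43);
  translate([65, 668, 0]) cylinder(h = 692, r = 43);
  translate([1344, 668, 0]) cylinder(h = 692, r = 43);
}
translate([552, -420, 0]) {
  translate([0, 0, 394]) cube([345, 290, 33]);
  cube([38, 38, 394]);
  translate([307, 0, 0]) cube([38, 38, 394]);
  translate([0, 252, 0]) cube([38, 38, 394]);
  translate([307, 252, 0]) cube([38, 38, 394]);
}
translate([1579, 324, 0]) {
  translate([0, 0, 394]) cube([345, 290, 33]);
  cube([38, 38, 394]);
  translate([307, 0, 0]) cube([38, 38, 394]);
  translate([0, 252, 0]) cube([38, 38, 394]);
  translate([307, 252, 0]) cube([38, 38, 394]);
}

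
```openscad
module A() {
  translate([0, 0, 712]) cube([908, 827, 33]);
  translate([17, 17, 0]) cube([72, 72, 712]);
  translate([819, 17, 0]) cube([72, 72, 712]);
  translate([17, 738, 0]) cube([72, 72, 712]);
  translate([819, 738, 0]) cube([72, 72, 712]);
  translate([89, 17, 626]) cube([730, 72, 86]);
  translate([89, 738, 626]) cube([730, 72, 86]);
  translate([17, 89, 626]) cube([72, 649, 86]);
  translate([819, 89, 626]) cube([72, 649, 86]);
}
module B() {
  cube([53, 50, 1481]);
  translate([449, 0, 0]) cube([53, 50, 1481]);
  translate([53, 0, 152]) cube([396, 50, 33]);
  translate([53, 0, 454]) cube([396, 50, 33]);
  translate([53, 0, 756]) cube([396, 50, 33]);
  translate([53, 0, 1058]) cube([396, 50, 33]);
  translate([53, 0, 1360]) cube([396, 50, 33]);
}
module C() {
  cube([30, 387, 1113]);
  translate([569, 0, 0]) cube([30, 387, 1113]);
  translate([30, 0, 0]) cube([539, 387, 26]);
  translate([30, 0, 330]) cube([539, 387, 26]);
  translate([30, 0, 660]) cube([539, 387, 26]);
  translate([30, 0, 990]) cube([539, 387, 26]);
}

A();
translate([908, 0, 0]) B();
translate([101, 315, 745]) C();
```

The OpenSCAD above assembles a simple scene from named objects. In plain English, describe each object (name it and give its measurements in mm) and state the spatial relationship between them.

A is a rectangular dining table. The top is 908×827×33 mm with its upper surface at z = 745 mm. It stands on four 72×72 mm square legs, each inset 17 mm from the nearest pair of top edges, running from the floor to the underside of the top. Four apron rails, 72 mm thick and 86 mm tall, run between adjacent legs with their top edges flush with the underside of the top and their outer faces flush with the legs' outer faces.

B is a straight ladder. Two 53×50 mm vertical rails, 1481 mm tall, stand 502 mm apart (outside-to-outside) with their front faces coplanar on the −y side. 5 rungs, each 50 mm deep and 33 mm tall, span between the inner faces of the rails, front faces flush with the rails. The lowest rung's underside is at z = 152 mm and rungs are spaced 302 mm apart (underside to underside).

C is an open bookshelf. Two side panels, each 30 mm thick, 387 mm deep and 1113 mm tall, stand 599 mm apart (outside-to-outside). Between them sit 4 shelves, each 26 mm thick and 387 mm deep, spanning the full gap between the sides. The bottom shelf rests on the floor (its underside at z = 0) and the clear gap between one shelf's top and the next shelf's underside is 304 mm.

The ladder is against the table's +x side, with their −y faces flush. The bookshelf is on top of the table.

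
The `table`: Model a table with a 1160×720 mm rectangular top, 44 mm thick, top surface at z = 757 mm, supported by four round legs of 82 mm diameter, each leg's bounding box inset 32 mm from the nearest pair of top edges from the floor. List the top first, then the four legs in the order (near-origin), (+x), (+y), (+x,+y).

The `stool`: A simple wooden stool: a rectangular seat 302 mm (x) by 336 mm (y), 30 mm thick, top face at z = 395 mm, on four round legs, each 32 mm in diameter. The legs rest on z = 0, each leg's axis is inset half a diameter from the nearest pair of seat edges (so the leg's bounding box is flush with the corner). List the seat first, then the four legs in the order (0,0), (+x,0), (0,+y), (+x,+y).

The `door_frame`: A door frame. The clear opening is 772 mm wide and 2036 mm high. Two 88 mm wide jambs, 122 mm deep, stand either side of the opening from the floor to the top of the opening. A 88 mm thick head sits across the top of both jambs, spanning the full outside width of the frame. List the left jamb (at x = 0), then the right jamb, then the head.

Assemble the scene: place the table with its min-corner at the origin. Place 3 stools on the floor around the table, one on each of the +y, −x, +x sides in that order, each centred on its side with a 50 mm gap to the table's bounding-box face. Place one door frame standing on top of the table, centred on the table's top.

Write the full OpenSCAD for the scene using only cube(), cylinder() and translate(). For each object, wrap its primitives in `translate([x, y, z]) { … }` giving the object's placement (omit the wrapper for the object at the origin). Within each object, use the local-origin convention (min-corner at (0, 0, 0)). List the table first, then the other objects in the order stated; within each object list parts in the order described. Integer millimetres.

translate([0, 0, 713]) cube([1160, 720, 44]);
translate([73, 73, 0]) cylinder(h = 713, r = 41);
translate([1087, 73, 0]) cylinder(h = 713, r = 41);
translate([73, 647, 0]) cylinder(h = 713, r = 41);
translate([1087, 647, 0]) cylinder(h = 713, r = 41);
translate([429, 770, 0]) {
  translate([0, 0, 365]) cube([302, 336, 30]);
  translate([16, 16, 0]) cylinder(h = 365, r = 16);
  translate([286, 16, 0]) cylinder(h = 365, r = 16);
  translate([16, 320, 0]) cylinder(h = 365, r = 16);
  translate([286, 320, 0]) cylinder(h = 365, r = 16);
}
translate([-352, 192, 0]) {
  translate([0, 0, 365]) cube([302, 336, 30]);
  translate([16, 16, 0]) cylinder(h = 365, r = 16);
  translate([286, 16, 0]) cylinder(h = 365, r = 16);
  translate([16, 320, 0]) cylinder(h = 365, r = 16);
  translate([286, 320, 0]) cylinder(h = 365, r = 16);
}
translate([1210, 192, 0]) {
  translate([0, 0, 365]) cube([302, 336, 30]);
  translate([16, 16, 0]) cylinder(h = 365, r = 16);
  translate([286, 16, 0]) cylinder(h = 365, r = 16);
  translate([16, 320, 0]) cylinder(h = 365, r = 16);
  translate([286, 320, 0]) cylinder(h = 365, r = 16);
}
translate([106, 299, 757]) {
  cube([88, 122, 2036]);
  translate([860, 0, 0]) cube([88, 122, 2036]);
  translate([0, 0, 2036]) cube([948, 122, 88]);
}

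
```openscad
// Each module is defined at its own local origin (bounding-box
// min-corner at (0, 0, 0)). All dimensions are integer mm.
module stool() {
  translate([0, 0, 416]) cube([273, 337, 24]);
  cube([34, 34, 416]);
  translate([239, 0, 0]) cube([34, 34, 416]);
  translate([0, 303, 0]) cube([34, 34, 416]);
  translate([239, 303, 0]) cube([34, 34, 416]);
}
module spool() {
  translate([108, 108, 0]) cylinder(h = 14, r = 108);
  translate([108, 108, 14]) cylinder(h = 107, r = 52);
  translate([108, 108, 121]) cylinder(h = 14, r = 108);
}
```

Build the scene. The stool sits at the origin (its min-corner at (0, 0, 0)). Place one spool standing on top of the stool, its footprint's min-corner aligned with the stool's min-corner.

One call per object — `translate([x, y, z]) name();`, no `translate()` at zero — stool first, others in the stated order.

stool();
translate([0, 0, 440]) spool();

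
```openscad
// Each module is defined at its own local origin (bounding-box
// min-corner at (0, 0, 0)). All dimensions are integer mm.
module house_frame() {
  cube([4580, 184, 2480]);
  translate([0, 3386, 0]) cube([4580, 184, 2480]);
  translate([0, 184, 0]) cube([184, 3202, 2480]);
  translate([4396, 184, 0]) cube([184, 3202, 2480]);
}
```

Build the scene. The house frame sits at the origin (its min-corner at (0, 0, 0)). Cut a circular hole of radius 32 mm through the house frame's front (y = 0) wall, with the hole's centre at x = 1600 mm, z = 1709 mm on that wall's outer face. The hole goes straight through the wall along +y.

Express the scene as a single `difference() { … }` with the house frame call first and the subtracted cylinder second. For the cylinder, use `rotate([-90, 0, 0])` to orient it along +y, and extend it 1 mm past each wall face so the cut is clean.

difference() {
  house_frame();
  translate([1600, -1, 1709]) rotate([-90, 0, 0]) cylinder(h = 186, r = 32);
}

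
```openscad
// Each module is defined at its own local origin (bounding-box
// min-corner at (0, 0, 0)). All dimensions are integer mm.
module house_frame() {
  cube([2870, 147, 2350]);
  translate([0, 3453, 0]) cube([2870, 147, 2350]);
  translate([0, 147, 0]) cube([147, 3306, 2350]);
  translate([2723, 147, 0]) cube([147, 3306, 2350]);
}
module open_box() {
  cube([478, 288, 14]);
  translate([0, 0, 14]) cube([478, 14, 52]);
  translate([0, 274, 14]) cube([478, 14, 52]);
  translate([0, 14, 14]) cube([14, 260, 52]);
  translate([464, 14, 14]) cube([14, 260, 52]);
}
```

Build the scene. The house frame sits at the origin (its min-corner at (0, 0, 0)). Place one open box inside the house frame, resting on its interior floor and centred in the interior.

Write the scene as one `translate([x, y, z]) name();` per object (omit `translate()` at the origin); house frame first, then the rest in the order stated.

house_frame();
translate([1196, 1656, 0]) open_box();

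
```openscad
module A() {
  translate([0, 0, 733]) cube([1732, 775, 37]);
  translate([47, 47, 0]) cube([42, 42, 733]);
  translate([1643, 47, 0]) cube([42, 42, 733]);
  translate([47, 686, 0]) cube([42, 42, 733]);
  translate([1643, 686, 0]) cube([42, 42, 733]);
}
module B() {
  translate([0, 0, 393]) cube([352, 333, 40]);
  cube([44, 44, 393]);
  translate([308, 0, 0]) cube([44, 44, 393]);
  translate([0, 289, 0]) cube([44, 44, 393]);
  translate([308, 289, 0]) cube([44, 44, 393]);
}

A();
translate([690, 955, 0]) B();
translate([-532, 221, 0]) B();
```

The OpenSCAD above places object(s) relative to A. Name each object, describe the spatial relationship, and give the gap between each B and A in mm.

A is a table. B is a stool. Two stools sit around the table at the +y, −x sides. The gap between each stool and the table is 180 mm.

Each stool's nearest face is 180 mm from the table's bounding box.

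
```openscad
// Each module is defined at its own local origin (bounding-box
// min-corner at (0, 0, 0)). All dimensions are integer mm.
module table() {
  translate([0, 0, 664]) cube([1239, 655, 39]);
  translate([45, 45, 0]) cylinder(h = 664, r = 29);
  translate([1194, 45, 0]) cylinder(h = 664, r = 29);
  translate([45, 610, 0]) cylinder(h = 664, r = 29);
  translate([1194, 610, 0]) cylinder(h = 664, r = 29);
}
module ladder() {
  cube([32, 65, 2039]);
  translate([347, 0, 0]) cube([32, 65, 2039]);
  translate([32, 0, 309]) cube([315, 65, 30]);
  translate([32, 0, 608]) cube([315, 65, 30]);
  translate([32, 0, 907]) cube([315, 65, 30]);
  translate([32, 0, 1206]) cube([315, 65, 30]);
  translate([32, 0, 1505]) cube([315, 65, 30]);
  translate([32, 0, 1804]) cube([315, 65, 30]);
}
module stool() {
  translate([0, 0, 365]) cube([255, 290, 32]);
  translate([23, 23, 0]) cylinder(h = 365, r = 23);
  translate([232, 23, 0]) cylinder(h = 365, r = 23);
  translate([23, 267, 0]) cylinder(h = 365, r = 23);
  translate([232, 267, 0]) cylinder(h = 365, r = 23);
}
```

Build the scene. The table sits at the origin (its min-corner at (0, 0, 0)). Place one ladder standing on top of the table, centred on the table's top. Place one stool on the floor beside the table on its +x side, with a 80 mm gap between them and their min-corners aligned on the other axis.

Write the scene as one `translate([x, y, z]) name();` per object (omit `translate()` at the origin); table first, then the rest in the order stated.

table();
translate([430, 295, 703]) ladder();
translate([1319, 0, 0]) stool();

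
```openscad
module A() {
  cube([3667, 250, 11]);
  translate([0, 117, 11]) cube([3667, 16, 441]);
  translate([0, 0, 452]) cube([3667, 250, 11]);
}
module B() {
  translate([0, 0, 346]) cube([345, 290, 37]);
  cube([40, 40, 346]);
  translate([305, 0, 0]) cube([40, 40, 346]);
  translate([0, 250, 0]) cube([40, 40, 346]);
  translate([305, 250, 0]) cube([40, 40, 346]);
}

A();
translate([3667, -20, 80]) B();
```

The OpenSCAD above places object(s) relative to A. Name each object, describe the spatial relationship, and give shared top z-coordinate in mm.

A is an I-beam. B is a stool. The stool is beside the I-beam with their tops flush at z = 463. The shared top z-coordinate is 463 mm.

Both tops at z = 463 mm.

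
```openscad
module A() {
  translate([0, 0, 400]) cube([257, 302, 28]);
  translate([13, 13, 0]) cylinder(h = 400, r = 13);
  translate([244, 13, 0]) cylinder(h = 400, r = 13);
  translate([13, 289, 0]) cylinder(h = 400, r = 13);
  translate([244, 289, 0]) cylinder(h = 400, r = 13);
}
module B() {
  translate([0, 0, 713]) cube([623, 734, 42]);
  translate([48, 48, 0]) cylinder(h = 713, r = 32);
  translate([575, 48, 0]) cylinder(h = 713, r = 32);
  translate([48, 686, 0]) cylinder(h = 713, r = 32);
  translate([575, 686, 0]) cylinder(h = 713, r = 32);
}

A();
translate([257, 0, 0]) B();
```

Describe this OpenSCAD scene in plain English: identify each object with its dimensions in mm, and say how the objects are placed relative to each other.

A is a four-legged stool. The seat is 257×302 mm, 28 mm thick, top at z = 428 mm. It stands on four round legs, each 26 mm in diameter, from z = 0 to the seat underside, each leg's axis is inset half a diameter from the nearest pair of seat edges (so the leg's bounding box is flush with the corner).

B is a table: top 623 mm (x) × 734 mm (y), 42 mm thick, upper face at z = 755 mm, on four round legs of 64 mm diameter, each leg's bounding box inset 16 mm from the nearest pair of top edges, running from z = 0 to the bottom of the top.

The table is against the stool's +x side, with their −y faces flush.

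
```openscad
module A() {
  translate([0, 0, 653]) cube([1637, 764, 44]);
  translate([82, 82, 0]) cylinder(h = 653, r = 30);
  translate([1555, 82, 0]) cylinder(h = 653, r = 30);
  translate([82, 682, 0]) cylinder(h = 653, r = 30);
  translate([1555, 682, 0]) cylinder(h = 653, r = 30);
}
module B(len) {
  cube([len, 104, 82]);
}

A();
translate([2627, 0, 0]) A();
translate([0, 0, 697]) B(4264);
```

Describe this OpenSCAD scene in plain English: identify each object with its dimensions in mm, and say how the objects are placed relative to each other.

A is a table with a 1637×764 mm rectangular top, 44 mm thick, top surface at z = 697 mm, supported by four round legs of 60 mm diameter, each leg's bounding box inset 52 mm from the nearest pair of top edges, running from the floor.

B is a rectangular beam 4264 mm long (x), 104 mm deep (y), 82 mm thick (z).

The beam spans the tops of two tables placed 990 mm apart, resting at z = 697 mm.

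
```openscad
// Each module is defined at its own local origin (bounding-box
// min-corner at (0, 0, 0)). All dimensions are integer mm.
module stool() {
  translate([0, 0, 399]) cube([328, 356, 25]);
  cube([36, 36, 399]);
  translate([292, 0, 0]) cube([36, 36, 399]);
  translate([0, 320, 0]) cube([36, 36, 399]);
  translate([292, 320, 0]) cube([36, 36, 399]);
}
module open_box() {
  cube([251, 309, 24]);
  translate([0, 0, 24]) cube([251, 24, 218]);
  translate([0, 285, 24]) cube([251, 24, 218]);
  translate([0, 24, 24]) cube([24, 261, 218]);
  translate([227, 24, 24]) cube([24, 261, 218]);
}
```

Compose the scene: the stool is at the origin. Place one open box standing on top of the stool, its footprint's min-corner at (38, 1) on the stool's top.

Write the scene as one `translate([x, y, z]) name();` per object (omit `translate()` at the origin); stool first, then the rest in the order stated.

stool();
translate([38, 1, 424]) open_box();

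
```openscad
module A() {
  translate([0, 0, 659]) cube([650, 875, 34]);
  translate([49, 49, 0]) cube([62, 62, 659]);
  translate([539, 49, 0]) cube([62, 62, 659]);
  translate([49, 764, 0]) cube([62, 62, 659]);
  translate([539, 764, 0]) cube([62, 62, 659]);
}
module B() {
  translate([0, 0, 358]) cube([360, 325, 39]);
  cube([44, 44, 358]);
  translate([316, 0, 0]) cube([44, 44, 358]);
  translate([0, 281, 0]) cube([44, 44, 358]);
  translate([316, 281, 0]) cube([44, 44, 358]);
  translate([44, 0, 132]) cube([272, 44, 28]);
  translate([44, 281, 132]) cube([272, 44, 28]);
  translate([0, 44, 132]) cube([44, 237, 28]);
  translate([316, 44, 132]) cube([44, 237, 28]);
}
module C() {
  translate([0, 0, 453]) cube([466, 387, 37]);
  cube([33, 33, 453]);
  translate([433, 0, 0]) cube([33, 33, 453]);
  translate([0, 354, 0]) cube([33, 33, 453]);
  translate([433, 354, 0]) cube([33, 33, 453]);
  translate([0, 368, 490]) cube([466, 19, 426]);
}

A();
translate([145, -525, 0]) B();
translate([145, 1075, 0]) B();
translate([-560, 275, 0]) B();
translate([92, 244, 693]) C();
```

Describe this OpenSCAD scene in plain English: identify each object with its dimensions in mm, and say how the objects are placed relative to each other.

A is a rectangular dining table. The top is 650×875×34 mm with its upper surface at z = 693 mm. It stands on four 62×62 mm square legs, each inset 49 mm from the nearest pair of top edges, running from the floor to the underside of the top.

B is a four-legged stool. The seat is a 360×325×39 mm slab whose top surface is at z = 397 mm; four square legs, each 44×44 mm in cross-section, run from the floor (z = 0) to the underside of the seat, each flush with a corner of the seat. Four stretchers, 44 mm wide and 28 mm tall, connect adjacent legs with their undersides at z = 132 mm, each running between the inner faces of the legs it joins and aligned with the legs' outer faces on the other axis.

C is a chair: 466×387 mm seat, 37 mm thick, top at z = 490 mm, on four 33 mm square corner legs flush with the seat edges. A 19 mm thick backrest slab spans the full seat width, extending 426 mm above the seat top, its back face flush with the seat's +y edge.

Three stools sit around the table at the −y, +y, −x sides. The chair is on top of the table, centred.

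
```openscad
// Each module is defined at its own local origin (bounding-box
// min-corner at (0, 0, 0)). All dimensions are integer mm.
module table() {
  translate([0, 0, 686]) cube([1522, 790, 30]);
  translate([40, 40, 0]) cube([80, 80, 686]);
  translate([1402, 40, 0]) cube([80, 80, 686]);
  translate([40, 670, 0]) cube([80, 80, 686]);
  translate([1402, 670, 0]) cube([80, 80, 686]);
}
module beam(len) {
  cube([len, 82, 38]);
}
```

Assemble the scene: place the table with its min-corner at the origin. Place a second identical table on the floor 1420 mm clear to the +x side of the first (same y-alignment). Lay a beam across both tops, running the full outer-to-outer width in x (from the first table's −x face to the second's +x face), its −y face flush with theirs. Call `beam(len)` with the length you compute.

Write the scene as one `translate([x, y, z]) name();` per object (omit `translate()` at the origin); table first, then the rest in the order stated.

table();
translate([2942, 0, 0]) table();
translate([0, 0, 716]) beam(4464);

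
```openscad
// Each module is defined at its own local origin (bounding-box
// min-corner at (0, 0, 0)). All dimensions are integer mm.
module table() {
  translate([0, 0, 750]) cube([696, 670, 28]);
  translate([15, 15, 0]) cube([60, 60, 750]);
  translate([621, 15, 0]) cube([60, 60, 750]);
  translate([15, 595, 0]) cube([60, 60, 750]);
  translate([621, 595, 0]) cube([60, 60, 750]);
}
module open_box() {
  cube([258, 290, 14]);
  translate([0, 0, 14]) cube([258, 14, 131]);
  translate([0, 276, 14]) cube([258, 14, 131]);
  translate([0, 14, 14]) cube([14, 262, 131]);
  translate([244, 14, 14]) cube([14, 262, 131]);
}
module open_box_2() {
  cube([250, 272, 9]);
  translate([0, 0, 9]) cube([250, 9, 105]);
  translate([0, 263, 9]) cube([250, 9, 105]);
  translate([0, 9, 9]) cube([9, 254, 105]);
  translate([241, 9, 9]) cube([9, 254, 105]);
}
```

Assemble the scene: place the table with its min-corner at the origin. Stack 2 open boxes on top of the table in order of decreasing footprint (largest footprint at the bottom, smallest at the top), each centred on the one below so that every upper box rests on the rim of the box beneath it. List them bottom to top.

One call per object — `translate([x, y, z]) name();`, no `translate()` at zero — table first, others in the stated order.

table();
translate([219, 190, 778]) open_box();
translate([223, 199, 923]) open_box_2();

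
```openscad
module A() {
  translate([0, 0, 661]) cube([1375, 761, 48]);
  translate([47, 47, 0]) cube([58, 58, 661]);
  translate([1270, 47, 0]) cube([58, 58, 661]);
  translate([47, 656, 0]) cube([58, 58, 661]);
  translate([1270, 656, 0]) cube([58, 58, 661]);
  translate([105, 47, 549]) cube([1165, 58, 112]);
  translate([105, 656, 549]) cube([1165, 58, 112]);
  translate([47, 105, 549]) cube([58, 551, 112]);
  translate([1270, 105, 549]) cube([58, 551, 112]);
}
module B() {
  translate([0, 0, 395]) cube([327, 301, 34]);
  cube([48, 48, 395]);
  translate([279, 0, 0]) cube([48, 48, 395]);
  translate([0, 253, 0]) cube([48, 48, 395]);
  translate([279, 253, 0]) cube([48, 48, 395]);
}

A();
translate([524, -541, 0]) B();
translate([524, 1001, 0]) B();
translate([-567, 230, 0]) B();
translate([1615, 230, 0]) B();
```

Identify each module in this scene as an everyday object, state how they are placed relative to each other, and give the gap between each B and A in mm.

Each stool's nearest face is 240 mm from the table's bounding box.

A is a table. B is a stool. Four stools sit around the table at the −y, +y, −x, +x sides. The gap between each stool and the table is 240 mm.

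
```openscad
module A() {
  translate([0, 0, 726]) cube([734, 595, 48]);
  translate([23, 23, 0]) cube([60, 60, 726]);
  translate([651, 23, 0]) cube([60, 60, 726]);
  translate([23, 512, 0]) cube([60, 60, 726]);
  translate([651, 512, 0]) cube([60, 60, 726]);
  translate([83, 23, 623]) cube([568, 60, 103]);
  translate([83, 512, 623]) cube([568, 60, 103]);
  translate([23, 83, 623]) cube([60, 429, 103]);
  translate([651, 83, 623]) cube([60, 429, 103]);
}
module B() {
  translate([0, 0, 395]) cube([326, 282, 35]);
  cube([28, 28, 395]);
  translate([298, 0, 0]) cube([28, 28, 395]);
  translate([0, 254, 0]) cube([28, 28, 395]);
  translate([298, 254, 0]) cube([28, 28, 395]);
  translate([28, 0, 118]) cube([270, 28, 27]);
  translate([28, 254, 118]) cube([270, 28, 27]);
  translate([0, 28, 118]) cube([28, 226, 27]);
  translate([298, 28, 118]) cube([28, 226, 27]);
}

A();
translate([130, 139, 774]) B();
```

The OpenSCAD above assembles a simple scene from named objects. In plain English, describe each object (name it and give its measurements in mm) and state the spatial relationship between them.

A is a rectangular dining table. The top is 734×595×48 mm with its upper surface at z = 774 mm. It stands on four 60×60 mm square legs, each inset 23 mm from the nearest pair of top edges, running from the floor to the underside of the top. Four apron rails, 60 mm thick and 103 mm tall, run between adjacent legs with their top edges flush with the underside of the top and their outer faces flush with the legs' outer faces.

B is a four-legged stool. The seat is 326×282 mm, 35 mm thick, top at z = 430 mm. It stands on four square legs, each 28×28 mm in cross-section, from z = 0 to the seat underside, each flush with a corner of the seat. Four stretchers, 28 mm wide and 27 mm tall, connect adjacent legs with their undersides at z = 118 mm, each running between the inner faces of the legs it joins and aligned with the legs' outer faces on the other axis.

The stool is on top of the table.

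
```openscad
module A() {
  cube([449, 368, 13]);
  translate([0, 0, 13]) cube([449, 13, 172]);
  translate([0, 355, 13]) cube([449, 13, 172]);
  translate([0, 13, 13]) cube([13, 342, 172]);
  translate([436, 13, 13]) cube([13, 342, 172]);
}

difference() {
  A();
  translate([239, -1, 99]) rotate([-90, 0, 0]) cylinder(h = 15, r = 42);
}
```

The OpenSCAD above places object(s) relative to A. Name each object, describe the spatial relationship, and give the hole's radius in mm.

The subtracted cylinder has r = 42 mm.

A is an open box. The open box has a circular hole through its front wall. The hole's radius is 42 mm.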